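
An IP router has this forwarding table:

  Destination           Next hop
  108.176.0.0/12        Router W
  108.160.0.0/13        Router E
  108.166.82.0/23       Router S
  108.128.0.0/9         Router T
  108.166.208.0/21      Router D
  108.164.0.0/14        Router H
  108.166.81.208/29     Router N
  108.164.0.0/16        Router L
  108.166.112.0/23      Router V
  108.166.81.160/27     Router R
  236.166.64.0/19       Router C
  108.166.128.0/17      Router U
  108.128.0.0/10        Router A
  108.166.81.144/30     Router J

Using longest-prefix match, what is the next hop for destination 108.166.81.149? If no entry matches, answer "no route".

Router H

Routes whose prefix contains 108.166.81.149:
  108.128.0.0/9 (108.128.0.0 - 108.255.255.255) -> Router T
  108.128.0.0/10 (108.128.0.0 - 108.191.255.255) -> Router A
  108.160.0.0/13 (108.160.0.0 - 108.167.255.255) -> Router E
  108.164.0.0/14 (108.164.0.0 - 108.167.255.255) -> Router H
More-specific entries that do NOT match:
  108.166.81.144/30 (108.166.81.144 - 108.166.81.147) does not contain 108.166.81.149
  108.166.81.208/29 (108.166.81.208 - 108.166.81.215) does not contain 108.166.81.149
  108.166.81.160/27 (108.166.81.160 - 108.166.81.191) does not contain 108.166.81.149
  108.166.82.0/23 (108.166.82.0 - 108.166.83.255) does not contain 108.166.81.149
  108.166.112.0/23 (108.166.112.0 - 108.166.113.255) does not contain 108.166.81.149
  108.166.208.0/21 (108.166.208.0 - 108.166.215.255) does not contain 108.166.81.149
  236.166.64.0/19 (236.166.64.0 - 236.166.95.255) does not contain 108.166.81.149
  108.166.128.0/17 (108.166.128.0 - 108.166.255.255) does not contain 108.166.81.149
  108.164.0.0/16 (108.164.0.0 - 108.164.255.255) does not contain 108.166.81.149
Longest matching prefix is /14 -> next hop Router H.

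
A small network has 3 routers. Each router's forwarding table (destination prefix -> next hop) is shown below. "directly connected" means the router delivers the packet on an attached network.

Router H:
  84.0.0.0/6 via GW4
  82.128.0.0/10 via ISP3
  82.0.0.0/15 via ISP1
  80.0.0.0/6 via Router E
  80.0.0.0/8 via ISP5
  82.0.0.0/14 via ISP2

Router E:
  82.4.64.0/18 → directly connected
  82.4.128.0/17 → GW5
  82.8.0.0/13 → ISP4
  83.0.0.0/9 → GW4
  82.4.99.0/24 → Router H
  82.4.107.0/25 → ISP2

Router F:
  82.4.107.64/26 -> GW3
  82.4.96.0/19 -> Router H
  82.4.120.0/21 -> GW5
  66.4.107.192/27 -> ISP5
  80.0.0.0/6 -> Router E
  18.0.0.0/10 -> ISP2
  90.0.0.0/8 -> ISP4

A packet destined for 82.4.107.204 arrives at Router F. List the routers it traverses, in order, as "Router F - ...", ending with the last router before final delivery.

At Router F: longest match for 82.4.107.204 is 82.4.96.0/19 -> Router H
At Router H: longest match for 82.4.107.204 is 80.0.0.0/6 -> Router E
At Router E: longest match for 82.4.107.204 is 82.4.64.0/18 -> directly connected

Router F - Router H - Router E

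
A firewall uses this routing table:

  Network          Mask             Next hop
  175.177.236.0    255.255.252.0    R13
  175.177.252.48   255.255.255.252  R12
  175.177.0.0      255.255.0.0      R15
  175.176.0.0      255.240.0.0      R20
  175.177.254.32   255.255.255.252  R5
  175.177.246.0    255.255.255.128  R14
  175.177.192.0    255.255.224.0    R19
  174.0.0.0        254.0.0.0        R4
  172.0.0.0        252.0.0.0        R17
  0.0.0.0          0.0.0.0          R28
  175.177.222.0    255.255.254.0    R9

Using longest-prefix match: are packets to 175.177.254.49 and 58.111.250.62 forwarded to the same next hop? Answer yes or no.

175.177.254.49: longest match 175.177.0.0/16 -> R15
58.111.250.62: longest match 0.0.0.0/0 -> R28

no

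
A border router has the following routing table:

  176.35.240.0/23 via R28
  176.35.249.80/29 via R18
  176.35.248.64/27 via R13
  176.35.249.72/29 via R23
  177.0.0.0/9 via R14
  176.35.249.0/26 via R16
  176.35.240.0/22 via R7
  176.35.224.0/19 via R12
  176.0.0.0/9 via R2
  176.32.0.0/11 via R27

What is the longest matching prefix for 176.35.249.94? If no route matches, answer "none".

Entries matching 176.35.249.94:
  176.0.0.0/9 (176.0.0.0 - 176.127.255.255)
  176.32.0.0/11 (176.32.0.0 - 176.63.255.255)
  176.35.224.0/19 (176.35.224.0 - 176.35.255.255)
Most specific is 176.35.224.0/19.

176.35.224.0/19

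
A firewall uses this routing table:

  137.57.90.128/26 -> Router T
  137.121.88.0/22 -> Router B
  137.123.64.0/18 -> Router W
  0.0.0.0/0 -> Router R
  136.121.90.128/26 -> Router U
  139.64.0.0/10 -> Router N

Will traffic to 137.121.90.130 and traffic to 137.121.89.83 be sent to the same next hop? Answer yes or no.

137.121.90.130: longest match 137.121.88.0/22 -> Router B
137.121.89.83: longest match 137.121.88.0/22 -> Router B

yes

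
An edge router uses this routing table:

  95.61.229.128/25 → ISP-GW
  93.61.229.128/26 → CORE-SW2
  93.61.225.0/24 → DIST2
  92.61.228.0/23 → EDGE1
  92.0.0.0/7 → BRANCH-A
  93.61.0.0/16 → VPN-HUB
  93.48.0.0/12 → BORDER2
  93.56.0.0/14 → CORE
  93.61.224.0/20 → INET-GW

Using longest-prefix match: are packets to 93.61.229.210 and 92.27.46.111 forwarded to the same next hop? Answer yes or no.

no

93.61.229.210: longest match 93.61.224.0/20 -> INET-GW
92.27.46.111: longest match 92.0.0.0/7 -> BRANCH-A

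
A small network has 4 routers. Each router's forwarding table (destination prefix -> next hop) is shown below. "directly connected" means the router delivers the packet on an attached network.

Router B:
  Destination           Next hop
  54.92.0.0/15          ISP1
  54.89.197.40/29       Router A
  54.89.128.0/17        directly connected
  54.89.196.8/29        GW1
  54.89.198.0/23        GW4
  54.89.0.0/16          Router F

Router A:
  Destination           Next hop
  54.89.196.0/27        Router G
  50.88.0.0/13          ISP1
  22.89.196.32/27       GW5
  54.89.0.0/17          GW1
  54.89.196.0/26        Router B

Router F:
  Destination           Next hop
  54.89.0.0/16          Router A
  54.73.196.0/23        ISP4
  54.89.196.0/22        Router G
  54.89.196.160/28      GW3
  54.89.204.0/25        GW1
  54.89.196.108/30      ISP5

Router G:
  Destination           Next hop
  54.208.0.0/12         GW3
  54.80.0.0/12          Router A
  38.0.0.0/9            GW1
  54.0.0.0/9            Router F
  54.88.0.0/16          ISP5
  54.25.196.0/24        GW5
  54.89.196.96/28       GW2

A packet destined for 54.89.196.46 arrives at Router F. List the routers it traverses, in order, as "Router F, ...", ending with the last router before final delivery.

At Router F: longest match for 54.89.196.46 is 54.89.196.0/22 -> Router G
At Router G: longest match for 54.89.196.46 is 54.80.0.0/12 -> Router A
At Router A: longest match for 54.89.196.46 is 54.89.196.0/26 -> Router B
At Router B: longest match for 54.89.196.46 is 54.89.128.0/17 -> directly connected

Router F, Router G, Router A, Router B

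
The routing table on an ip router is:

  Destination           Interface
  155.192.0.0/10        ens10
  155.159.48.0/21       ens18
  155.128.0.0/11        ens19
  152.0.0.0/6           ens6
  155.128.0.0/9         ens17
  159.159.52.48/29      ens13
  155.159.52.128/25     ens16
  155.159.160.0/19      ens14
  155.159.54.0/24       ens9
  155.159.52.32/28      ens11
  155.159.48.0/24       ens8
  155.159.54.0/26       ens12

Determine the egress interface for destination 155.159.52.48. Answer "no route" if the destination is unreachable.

Routes whose prefix contains 155.159.52.48:
  152.0.0.0/6 (152.0.0.0 - 155.255.255.255) -> ens6
  155.128.0.0/9 (155.128.0.0 - 155.255.255.255) -> ens17
  155.128.0.0/11 (155.128.0.0 - 155.159.255.255) -> ens19
  155.159.48.0/21 (155.159.48.0 - 155.159.55.255) -> ens18
More-specific entries that do NOT match:
  159.159.52.48/29 (159.159.52.48 - 159.159.52.55) does not contain 155.159.52.48
  155.159.52.32/28 (155.159.52.32 - 155.159.52.47) does not contain 155.159.52.48
  155.159.54.0/26 (155.159.54.0 - 155.159.54.63) does not contain 155.159.52.48
  155.159.52.128/25 (155.159.52.128 - 155.159.52.255) does not contain 155.159.52.48
  155.159.54.0/24 (155.159.54.0 - 155.159.54.255) does not contain 155.159.52.48
  155.159.48.0/24 (155.159.48.0 - 155.159.48.255) does not contain 155.159.52.48
Longest matching prefix is /21 -> interface ens18.

ens18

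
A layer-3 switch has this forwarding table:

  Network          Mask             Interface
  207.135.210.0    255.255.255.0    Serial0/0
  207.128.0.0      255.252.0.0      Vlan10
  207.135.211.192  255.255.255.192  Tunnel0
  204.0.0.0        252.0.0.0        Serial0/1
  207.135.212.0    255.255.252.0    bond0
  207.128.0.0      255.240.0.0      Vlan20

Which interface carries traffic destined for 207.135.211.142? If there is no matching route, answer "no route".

Vlan20

Routes whose prefix contains 207.135.211.142:
  204.0.0.0/6 (204.0.0.0 - 207.255.255.255) -> Serial0/1
  207.128.0.0/12 (207.128.0.0 - 207.143.255.255) -> Vlan20
More-specific entries that do NOT match:
  207.135.211.192/26 (207.135.211.192 - 207.135.211.255) does not contain 207.135.211.142
  207.135.210.0/24 (207.135.210.0 - 207.135.210.255) does not contain 207.135.211.142
  207.135.212.0/22 (207.135.212.0 - 207.135.215.255) does not contain 207.135.211.142
  207.128.0.0/14 (207.128.0.0 - 207.131.255.255) does not contain 207.135.211.142
Longest matching prefix is /12 -> interface Vlan20.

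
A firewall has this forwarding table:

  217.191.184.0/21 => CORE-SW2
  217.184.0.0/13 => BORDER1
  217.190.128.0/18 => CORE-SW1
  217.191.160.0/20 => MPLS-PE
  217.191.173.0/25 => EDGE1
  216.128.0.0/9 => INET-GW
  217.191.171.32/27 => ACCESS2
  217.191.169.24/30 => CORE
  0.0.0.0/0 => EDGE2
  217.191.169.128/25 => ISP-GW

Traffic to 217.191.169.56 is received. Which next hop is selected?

Routes whose prefix contains 217.191.169.56:
  0.0.0.0/0 (default, matches everything) -> EDGE2
  217.184.0.0/13 (217.184.0.0 - 217.191.255.255) -> BORDER1
  217.191.160.0/20 (217.191.160.0 - 217.191.175.255) -> MPLS-PE
More-specific entries that do NOT match:
  217.191.169.24/30 (217.191.169.24 - 217.191.169.27) does not contain 217.191.169.56
  217.191.171.32/27 (217.191.171.32 - 217.191.171.63) does not contain 217.191.169.56
  217.191.173.0/25 (217.191.173.0 - 217.191.173.127) does not contain 217.191.169.56
  217.191.169.128/25 (217.191.169.128 - 217.191.169.255) does not contain 217.191.169.56
  217.191.184.0/21 (217.191.184.0 - 217.191.191.255) does not contain 217.191.169.56
Longest matching prefix is /20 -> next hop MPLS-PE.

MPLS-PE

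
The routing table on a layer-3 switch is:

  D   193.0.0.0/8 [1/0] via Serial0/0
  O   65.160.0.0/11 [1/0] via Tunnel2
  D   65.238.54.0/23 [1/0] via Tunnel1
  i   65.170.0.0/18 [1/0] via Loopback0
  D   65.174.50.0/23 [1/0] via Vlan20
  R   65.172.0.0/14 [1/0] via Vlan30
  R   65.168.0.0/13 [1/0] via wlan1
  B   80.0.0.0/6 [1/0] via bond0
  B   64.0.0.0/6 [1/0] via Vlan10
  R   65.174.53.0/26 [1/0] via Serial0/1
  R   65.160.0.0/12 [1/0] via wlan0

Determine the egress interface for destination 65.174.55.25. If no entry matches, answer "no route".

Routes whose prefix contains 65.174.55.25:
  64.0.0.0/6 (64.0.0.0 - 67.255.255.255) -> Vlan10
  65.160.0.0/11 (65.160.0.0 - 65.191.255.255) -> Tunnel2
  65.160.0.0/12 (65.160.0.0 - 65.175.255.255) -> wlan0
  65.168.0.0/13 (65.168.0.0 - 65.175.255.255) -> wlan1
  65.172.0.0/14 (65.172.0.0 - 65.175.255.255) -> Vlan30
More-specific entries that do NOT match:
  65.174.53.0/26 (65.174.53.0 - 65.174.53.63) does not contain 65.174.55.25
  65.238.54.0/23 (65.238.54.0 - 65.238.55.255) does not contain 65.174.55.25
  65.174.50.0/23 (65.174.50.0 - 65.174.51.255) does not contain 65.174.55.25
  65.170.0.0/18 (65.170.0.0 - 65.170.63.255) does not contain 65.174.55.25
Longest matching prefix is /14 -> interface Vlan30.

Vlan30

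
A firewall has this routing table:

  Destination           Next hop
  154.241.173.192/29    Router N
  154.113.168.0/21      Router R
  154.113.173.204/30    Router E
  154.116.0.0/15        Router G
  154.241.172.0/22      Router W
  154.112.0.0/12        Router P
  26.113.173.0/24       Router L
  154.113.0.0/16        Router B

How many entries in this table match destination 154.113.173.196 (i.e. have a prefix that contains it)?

Prefixes containing 154.113.173.196:
  154.112.0.0/12 (154.112.0.0 - 154.127.255.255)
  154.113.0.0/16 (154.113.0.0 - 154.113.255.255)
  154.113.168.0/21 (154.113.168.0 - 154.113.175.255)
Total matching entries: 3.

3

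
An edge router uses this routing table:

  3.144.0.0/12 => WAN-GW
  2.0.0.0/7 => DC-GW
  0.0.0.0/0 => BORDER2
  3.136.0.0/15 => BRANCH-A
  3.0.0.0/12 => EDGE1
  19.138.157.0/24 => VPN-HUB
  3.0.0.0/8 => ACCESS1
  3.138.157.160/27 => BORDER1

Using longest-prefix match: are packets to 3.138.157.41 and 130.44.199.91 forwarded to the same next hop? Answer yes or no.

3.138.157.41: longest match 3.0.0.0/8 -> ACCESS1
130.44.199.91: longest match 0.0.0.0/0 -> BORDER2

no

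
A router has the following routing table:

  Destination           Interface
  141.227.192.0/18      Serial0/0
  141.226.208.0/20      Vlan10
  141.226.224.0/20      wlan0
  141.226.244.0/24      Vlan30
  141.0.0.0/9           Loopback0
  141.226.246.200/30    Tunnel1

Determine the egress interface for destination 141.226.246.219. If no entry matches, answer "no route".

No entry's prefix contains 141.226.246.219; there is no default route.

no route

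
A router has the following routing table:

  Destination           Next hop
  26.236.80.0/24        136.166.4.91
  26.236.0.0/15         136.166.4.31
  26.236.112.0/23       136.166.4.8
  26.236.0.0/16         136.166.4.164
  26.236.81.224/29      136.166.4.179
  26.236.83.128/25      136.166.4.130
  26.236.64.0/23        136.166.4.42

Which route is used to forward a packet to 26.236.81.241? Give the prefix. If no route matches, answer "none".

26.236.0.0/16

Entries matching 26.236.81.241:
  26.236.0.0/15 (26.236.0.0 - 26.237.255.255)
  26.236.0.0/16 (26.236.0.0 - 26.236.255.255)
Most specific is 26.236.0.0/16.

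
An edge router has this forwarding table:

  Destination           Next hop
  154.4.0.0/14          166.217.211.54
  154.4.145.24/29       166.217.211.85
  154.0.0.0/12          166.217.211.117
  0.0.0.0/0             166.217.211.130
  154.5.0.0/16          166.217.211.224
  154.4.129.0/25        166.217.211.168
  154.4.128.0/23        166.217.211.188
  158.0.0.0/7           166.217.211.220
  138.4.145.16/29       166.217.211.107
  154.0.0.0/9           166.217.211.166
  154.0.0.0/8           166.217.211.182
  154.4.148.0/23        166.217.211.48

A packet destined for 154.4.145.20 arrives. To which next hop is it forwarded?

Routes whose prefix contains 154.4.145.20:
  0.0.0.0/0 (default, matches everything) -> 166.217.211.130
  154.0.0.0/8 (154.0.0.0 - 154.255.255.255) -> 166.217.211.182
  154.0.0.0/9 (154.0.0.0 - 154.127.255.255) -> 166.217.211.166
  154.0.0.0/12 (154.0.0.0 - 154.15.255.255) -> 166.217.211.117
  154.4.0.0/14 (154.4.0.0 - 154.7.255.255) -> 166.217.211.54
More-specific entries that do NOT match:
  154.4.145.24/29 (154.4.145.24 - 154.4.145.31) does not contain 154.4.145.20
  138.4.145.16/29 (138.4.145.16 - 138.4.145.23) does not contain 154.4.145.20
  154.4.129.0/25 (154.4.129.0 - 154.4.129.127) does not contain 154.4.145.20
  154.4.128.0/23 (154.4.128.0 - 154.4.129.255) does not contain 154.4.145.20
  154.4.148.0/23 (154.4.148.0 - 154.4.149.255) does not contain 154.4.145.20
  154.5.0.0/16 (154.5.0.0 - 154.5.255.255) does not contain 154.4.145.20
Longest matching prefix is /14 -> next hop 166.217.211.54.

166.217.211.54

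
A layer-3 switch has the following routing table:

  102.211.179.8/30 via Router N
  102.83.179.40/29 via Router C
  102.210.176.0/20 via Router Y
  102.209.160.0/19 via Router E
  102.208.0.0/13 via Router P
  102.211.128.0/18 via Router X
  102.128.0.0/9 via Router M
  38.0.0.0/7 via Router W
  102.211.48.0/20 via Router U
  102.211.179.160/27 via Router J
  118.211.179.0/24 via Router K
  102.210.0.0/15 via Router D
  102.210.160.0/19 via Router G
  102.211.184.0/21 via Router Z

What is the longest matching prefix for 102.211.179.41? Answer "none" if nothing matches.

Entries matching 102.211.179.41:
  102.128.0.0/9 (102.128.0.0 - 102.255.255.255)
  102.208.0.0/13 (102.208.0.0 - 102.215.255.255)
  102.210.0.0/15 (102.210.0.0 - 102.211.255.255)
  102.211.128.0/18 (102.211.128.0 - 102.211.191.255)
Most specific is 102.211.128.0/18.

102.211.128.0/18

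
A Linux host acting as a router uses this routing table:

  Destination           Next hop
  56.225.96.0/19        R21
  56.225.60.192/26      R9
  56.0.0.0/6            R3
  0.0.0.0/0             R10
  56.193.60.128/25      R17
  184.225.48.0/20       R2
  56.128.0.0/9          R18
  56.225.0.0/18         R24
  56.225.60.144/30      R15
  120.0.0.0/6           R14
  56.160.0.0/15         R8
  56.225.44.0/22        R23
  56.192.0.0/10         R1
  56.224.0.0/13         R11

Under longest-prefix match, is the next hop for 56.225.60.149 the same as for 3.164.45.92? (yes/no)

no

56.225.60.149: longest match 56.225.0.0/18 -> R24
3.164.45.92: longest match 0.0.0.0/0 -> R10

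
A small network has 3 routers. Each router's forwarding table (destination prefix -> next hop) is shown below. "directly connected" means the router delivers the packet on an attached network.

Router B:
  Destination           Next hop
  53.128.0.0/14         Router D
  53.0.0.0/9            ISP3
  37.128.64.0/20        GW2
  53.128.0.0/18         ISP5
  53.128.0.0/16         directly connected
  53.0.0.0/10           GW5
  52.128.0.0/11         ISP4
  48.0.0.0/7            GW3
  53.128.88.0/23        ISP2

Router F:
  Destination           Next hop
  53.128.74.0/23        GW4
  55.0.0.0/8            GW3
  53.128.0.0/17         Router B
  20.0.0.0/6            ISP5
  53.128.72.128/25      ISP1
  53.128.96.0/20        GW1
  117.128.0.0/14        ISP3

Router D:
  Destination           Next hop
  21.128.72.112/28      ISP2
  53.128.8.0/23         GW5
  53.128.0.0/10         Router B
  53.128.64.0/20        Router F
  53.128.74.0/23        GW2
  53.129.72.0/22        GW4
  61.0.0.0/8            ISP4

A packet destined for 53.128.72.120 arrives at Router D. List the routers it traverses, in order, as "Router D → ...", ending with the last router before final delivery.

Router D → Router F → Router B

At Router D: longest match for 53.128.72.120 is 53.128.64.0/20 -> Router F
At Router F: longest match for 53.128.72.120 is 53.128.0.0/17 -> Router B
At Router B: longest match for 53.128.72.120 is 53.128.0.0/16 -> directly connected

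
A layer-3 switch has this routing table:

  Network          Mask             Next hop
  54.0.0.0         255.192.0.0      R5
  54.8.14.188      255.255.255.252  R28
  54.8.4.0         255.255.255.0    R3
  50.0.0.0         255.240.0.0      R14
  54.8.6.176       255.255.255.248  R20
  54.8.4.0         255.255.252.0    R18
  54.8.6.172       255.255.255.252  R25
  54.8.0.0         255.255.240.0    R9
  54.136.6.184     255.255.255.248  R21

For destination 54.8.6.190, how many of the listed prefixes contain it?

3

Prefixes containing 54.8.6.190:
  54.0.0.0/10 (54.0.0.0 - 54.63.255.255)
  54.8.0.0/20 (54.8.0.0 - 54.8.15.255)
  54.8.4.0/22 (54.8.4.0 - 54.8.7.255)
Total matching entries: 3.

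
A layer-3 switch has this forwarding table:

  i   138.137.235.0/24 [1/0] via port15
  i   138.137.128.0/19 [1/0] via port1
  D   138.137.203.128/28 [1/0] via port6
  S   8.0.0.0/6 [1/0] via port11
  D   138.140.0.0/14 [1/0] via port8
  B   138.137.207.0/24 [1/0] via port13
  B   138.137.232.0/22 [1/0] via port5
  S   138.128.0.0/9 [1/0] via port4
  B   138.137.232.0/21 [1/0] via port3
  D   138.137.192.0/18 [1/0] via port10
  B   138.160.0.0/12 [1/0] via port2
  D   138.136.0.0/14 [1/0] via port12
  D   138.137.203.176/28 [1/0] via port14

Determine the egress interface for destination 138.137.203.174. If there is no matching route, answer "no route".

Routes whose prefix contains 138.137.203.174:
  138.128.0.0/9 (138.128.0.0 - 138.255.255.255) -> port4
  138.136.0.0/14 (138.136.0.0 - 138.139.255.255) -> port12
  138.137.192.0/18 (138.137.192.0 - 138.137.255.255) -> port10
More-specific entries that do NOT match:
  138.137.203.128/28 (138.137.203.128 - 138.137.203.143) does not contain 138.137.203.174
  138.137.203.176/28 (138.137.203.176 - 138.137.203.191) does not contain 138.137.203.174
  138.137.235.0/24 (138.137.235.0 - 138.137.235.255) does not contain 138.137.203.174
  138.137.207.0/24 (138.137.207.0 - 138.137.207.255) does not contain 138.137.203.174
  138.137.232.0/22 (138.137.232.0 - 138.137.235.255) does not contain 138.137.203.174
  138.137.232.0/21 (138.137.232.0 - 138.137.239.255) does not contain 138.137.203.174
  138.137.128.0/19 (138.137.128.0 - 138.137.159.255) does not contain 138.137.203.174
Longest matching prefix is /18 -> interface port10.

port10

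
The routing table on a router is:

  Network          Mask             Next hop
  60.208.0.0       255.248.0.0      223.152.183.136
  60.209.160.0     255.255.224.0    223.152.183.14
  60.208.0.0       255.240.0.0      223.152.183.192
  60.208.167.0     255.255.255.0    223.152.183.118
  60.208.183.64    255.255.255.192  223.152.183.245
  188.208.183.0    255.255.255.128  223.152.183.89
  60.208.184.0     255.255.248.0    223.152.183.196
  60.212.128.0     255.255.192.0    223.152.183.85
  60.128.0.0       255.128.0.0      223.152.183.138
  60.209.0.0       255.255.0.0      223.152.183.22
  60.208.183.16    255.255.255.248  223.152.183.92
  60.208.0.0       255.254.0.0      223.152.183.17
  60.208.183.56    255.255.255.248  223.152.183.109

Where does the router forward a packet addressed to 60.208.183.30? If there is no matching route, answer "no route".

223.152.183.17

Routes whose prefix contains 60.208.183.30:
  60.128.0.0/9 (60.128.0.0 - 60.255.255.255) -> 223.152.183.138
  60.208.0.0/12 (60.208.0.0 - 60.223.255.255) -> 223.152.183.192
  60.208.0.0/13 (60.208.0.0 - 60.215.255.255) -> 223.152.183.136
  60.208.0.0/15 (60.208.0.0 - 60.209.255.255) -> 223.152.183.17
More-specific entries that do NOT match:
  60.208.183.16/29 (60.208.183.16 - 60.208.183.23) does not contain 60.208.183.30
  60.208.183.56/29 (60.208.183.56 - 60.208.183.63) does not contain 60.208.183.30
  60.208.183.64/26 (60.208.183.64 - 60.208.183.127) does not contain 60.208.183.30
  188.208.183.0/25 (188.208.183.0 - 188.208.183.127) does not contain 60.208.183.30
  60.208.167.0/24 (60.208.167.0 - 60.208.167.255) does not contain 60.208.183.30
  60.208.184.0/21 (60.208.184.0 - 60.208.191.255) does not contain 60.208.183.30
  60.209.160.0/19 (60.209.160.0 - 60.209.191.255) does not contain 60.208.183.30
  60.212.128.0/18 (60.212.128.0 - 60.212.191.255) does not contain 60.208.183.30
  60.209.0.0/16 (60.209.0.0 - 60.209.255.255) does not contain 60.208.183.30
Longest matching prefix is /15 -> next hop 223.152.183.17.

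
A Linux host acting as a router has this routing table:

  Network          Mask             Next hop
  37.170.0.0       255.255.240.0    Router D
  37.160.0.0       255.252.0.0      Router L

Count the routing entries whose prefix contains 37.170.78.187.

No listed prefix contains 37.170.78.187.
Total matching entries: 0.

0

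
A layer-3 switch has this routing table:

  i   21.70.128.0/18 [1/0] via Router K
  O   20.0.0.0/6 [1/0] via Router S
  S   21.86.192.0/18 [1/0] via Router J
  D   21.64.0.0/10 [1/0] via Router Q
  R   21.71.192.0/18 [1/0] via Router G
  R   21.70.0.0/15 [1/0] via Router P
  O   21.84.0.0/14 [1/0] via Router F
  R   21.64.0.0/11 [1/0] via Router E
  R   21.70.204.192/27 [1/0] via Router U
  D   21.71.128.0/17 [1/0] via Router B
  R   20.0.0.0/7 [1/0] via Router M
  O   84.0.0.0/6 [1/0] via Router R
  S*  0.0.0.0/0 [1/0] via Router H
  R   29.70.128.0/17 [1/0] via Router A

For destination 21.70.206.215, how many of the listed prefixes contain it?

Prefixes containing 21.70.206.215:
  0.0.0.0/0 (default, matches everything)
  20.0.0.0/6 (20.0.0.0 - 23.255.255.255)
  20.0.0.0/7 (20.0.0.0 - 21.255.255.255)
  21.64.0.0/10 (21.64.0.0 - 21.127.255.255)
  21.64.0.0/11 (21.64.0.0 - 21.95.255.255)
  21.70.0.0/15 (21.70.0.0 - 21.71.255.255)
Total matching entries: 6.

6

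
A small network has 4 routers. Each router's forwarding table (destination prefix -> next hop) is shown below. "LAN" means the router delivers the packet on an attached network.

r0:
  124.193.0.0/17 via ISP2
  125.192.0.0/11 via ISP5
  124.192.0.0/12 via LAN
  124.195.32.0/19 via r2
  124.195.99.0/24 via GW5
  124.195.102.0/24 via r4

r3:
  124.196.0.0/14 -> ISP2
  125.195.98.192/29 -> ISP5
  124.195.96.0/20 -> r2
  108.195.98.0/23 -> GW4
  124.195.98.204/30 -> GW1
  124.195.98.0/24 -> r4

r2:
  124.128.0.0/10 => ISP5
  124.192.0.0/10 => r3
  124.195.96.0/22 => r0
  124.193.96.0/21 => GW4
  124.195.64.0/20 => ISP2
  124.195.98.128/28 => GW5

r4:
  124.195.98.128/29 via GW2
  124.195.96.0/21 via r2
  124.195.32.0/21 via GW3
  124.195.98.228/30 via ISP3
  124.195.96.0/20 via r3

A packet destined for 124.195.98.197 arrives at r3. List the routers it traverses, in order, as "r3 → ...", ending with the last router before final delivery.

At r3: longest match for 124.195.98.197 is 124.195.98.0/24 -> r4
At r4: longest match for 124.195.98.197 is 124.195.96.0/21 -> r2
At r2: longest match for 124.195.98.197 is 124.195.96.0/22 -> r0
At r0: longest match for 124.195.98.197 is 124.192.0.0/12 -> LAN

r3 → r4 → r2 → r0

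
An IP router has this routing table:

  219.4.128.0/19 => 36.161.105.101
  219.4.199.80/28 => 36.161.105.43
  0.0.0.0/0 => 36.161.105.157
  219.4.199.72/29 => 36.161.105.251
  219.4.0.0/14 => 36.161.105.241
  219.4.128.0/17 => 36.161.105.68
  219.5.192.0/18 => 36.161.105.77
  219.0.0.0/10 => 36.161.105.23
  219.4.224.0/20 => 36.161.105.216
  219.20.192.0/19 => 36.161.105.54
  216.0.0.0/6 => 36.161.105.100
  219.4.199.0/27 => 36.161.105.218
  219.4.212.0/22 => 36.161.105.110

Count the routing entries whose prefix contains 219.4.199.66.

5

Prefixes containing 219.4.199.66:
  0.0.0.0/0 (default, matches everything)
  216.0.0.0/6 (216.0.0.0 - 219.255.255.255)
  219.0.0.0/10 (219.0.0.0 - 219.63.255.255)
  219.4.0.0/14 (219.4.0.0 - 219.7.255.255)
  219.4.128.0/17 (219.4.128.0 - 219.4.255.255)
Total matching entries: 5.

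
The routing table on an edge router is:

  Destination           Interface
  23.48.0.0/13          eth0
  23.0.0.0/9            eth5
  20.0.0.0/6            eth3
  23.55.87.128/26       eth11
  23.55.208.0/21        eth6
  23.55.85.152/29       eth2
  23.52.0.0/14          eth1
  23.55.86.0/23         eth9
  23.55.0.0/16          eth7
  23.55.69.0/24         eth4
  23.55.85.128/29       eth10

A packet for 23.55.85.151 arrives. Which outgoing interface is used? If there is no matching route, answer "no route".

Routes whose prefix contains 23.55.85.151:
  20.0.0.0/6 (20.0.0.0 - 23.255.255.255) -> eth3
  23.0.0.0/9 (23.0.0.0 - 23.127.255.255) -> eth5
  23.48.0.0/13 (23.48.0.0 - 23.55.255.255) -> eth0
  23.52.0.0/14 (23.52.0.0 - 23.55.255.255) -> eth1
  23.55.0.0/16 (23.55.0.0 - 23.55.255.255) -> eth7
More-specific entries that do NOT match:
  23.55.85.152/29 (23.55.85.152 - 23.55.85.159) does not contain 23.55.85.151
  23.55.85.128/29 (23.55.85.128 - 23.55.85.135) does not contain 23.55.85.151
  23.55.87.128/26 (23.55.87.128 - 23.55.87.191) does not contain 23.55.85.151
  23.55.69.0/24 (23.55.69.0 - 23.55.69.255) does not contain 23.55.85.151
  23.55.86.0/23 (23.55.86.0 - 23.55.87.255) does not contain 23.55.85.151
  23.55.208.0/21 (23.55.208.0 - 23.55.215.255) does not contain 23.55.85.151
Longest matching prefix is /16 -> interface eth7.

eth7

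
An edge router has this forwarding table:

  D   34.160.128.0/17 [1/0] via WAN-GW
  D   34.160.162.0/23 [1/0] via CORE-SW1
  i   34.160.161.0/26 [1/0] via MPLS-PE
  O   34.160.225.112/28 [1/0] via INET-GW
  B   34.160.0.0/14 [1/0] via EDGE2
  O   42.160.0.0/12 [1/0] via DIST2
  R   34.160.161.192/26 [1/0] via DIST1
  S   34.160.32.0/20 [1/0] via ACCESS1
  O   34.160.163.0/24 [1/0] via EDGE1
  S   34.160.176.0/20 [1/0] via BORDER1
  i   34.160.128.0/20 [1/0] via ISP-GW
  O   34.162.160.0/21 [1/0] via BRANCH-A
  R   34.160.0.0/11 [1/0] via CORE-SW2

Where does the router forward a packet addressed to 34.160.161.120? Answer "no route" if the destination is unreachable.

WAN-GW

Routes whose prefix contains 34.160.161.120:
  34.160.0.0/11 (34.160.0.0 - 34.191.255.255) -> CORE-SW2
  34.160.0.0/14 (34.160.0.0 - 34.163.255.255) -> EDGE2
  34.160.128.0/17 (34.160.128.0 - 34.160.255.255) -> WAN-GW
More-specific entries that do NOT match:
  34.160.225.112/28 (34.160.225.112 - 34.160.225.127) does not contain 34.160.161.120
  34.160.161.0/26 (34.160.161.0 - 34.160.161.63) does not contain 34.160.161.120
  34.160.161.192/26 (34.160.161.192 - 34.160.161.255) does not contain 34.160.161.120
  34.160.163.0/24 (34.160.163.0 - 34.160.163.255) does not contain 34.160.161.120
  34.160.162.0/23 (34.160.162.0 - 34.160.163.255) does not contain 34.160.161.120
  34.162.160.0/21 (34.162.160.0 - 34.162.167.255) does not contain 34.160.161.120
  34.160.32.0/20 (34.160.32.0 - 34.160.47.255) does not contain 34.160.161.120
  34.160.176.0/20 (34.160.176.0 - 34.160.191.255) does not contain 34.160.161.120
  34.160.128.0/20 (34.160.128.0 - 34.160.143.255) does not contain 34.160.161.120
Longest matching prefix is /17 -> next hop WAN-GW.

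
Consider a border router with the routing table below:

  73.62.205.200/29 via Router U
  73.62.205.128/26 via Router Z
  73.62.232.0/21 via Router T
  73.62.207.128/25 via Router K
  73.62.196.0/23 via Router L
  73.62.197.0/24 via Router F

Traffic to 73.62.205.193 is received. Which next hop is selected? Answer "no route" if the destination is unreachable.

No entry's prefix contains 73.62.205.193; there is no default route.

no route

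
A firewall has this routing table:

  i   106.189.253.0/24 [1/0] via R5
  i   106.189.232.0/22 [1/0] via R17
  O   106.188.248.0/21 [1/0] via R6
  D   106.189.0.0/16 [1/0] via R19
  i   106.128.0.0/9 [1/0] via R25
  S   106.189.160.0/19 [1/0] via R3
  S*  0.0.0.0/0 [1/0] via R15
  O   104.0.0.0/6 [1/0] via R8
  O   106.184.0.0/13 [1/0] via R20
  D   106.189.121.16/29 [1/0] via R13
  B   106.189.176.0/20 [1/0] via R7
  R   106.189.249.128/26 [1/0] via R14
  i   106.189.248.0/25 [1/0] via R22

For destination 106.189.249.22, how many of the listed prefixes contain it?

5

Prefixes containing 106.189.249.22:
  0.0.0.0/0 (default, matches everything)
  104.0.0.0/6 (104.0.0.0 - 107.255.255.255)
  106.128.0.0/9 (106.128.0.0 - 106.255.255.255)
  106.184.0.0/13 (106.184.0.0 - 106.191.255.255)
  106.189.0.0/16 (106.189.0.0 - 106.189.255.255)
Total matching entries: 5.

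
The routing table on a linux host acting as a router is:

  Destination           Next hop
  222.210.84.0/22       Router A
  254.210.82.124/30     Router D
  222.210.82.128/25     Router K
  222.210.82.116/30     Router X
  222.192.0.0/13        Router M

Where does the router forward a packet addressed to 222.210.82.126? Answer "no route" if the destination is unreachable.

no route

No entry's prefix contains 222.210.82.126; there is no default route.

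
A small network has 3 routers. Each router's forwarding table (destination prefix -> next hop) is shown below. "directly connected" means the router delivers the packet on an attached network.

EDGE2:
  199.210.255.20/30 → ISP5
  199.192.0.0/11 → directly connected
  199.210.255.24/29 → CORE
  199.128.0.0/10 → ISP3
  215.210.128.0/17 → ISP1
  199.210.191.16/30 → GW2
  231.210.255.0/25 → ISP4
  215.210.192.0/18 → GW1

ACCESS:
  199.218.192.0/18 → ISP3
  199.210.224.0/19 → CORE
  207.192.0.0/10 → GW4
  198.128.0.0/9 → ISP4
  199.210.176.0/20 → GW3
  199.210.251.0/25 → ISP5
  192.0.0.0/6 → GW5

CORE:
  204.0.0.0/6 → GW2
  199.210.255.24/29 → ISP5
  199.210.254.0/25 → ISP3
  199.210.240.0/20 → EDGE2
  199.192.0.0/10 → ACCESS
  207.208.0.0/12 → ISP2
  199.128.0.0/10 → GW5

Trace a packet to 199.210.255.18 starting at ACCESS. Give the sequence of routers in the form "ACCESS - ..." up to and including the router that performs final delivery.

At ACCESS: longest match for 199.210.255.18 is 199.210.224.0/19 -> CORE
At CORE: longest match for 199.210.255.18 is 199.210.240.0/20 -> EDGE2
At EDGE2: longest match for 199.210.255.18 is 199.192.0.0/11 -> directly connected

ACCESS - CORE - EDGE2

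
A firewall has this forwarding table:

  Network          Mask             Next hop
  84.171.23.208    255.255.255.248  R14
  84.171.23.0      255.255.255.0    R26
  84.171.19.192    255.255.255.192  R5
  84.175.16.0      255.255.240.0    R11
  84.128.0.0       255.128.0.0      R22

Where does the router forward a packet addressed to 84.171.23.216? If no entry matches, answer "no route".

Routes whose prefix contains 84.171.23.216:
  84.128.0.0/9 (84.128.0.0 - 84.255.255.255) -> R22
  84.171.23.0/24 (84.171.23.0 - 84.171.23.255) -> R26
More-specific entries that do NOT match:
  84.171.23.208/29 (84.171.23.208 - 84.171.23.215) does not contain 84.171.23.216
  84.171.19.192/26 (84.171.19.192 - 84.171.19.255) does not contain 84.171.23.216
Longest matching prefix is /24 -> next hop R26.

R26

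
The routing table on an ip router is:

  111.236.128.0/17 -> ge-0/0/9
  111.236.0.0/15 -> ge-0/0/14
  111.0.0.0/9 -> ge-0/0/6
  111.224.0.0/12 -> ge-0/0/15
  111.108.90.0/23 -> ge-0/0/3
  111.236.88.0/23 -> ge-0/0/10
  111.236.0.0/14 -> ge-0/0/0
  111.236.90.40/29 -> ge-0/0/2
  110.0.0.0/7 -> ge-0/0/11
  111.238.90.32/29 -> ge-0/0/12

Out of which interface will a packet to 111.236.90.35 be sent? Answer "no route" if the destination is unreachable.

ge-0/0/14

Routes whose prefix contains 111.236.90.35:
  110.0.0.0/7 (110.0.0.0 - 111.255.255.255) -> ge-0/0/11
  111.224.0.0/12 (111.224.0.0 - 111.239.255.255) -> ge-0/0/15
  111.236.0.0/14 (111.236.0.0 - 111.239.255.255) -> ge-0/0/0
  111.236.0.0/15 (111.236.0.0 - 111.237.255.255) -> ge-0/0/14
More-specific entries that do NOT match:
  111.236.90.40/29 (111.236.90.40 - 111.236.90.47) does not contain 111.236.90.35
  111.238.90.32/29 (111.238.90.32 - 111.238.90.39) does not contain 111.236.90.35
  111.108.90.0/23 (111.108.90.0 - 111.108.91.255) does not contain 111.236.90.35
  111.236.88.0/23 (111.236.88.0 - 111.236.89.255) does not contain 111.236.90.35
  111.236.128.0/17 (111.236.128.0 - 111.236.255.255) does not contain 111.236.90.35
Longest matching prefix is /15 -> interface ge-0/0/14.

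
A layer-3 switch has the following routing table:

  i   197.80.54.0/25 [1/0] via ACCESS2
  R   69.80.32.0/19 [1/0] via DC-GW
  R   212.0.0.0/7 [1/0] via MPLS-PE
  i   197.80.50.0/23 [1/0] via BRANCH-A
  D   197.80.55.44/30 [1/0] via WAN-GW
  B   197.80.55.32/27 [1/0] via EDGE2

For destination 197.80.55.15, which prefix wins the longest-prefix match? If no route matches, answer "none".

197.80.55.15 is outside every listed prefix and there is no default route.

none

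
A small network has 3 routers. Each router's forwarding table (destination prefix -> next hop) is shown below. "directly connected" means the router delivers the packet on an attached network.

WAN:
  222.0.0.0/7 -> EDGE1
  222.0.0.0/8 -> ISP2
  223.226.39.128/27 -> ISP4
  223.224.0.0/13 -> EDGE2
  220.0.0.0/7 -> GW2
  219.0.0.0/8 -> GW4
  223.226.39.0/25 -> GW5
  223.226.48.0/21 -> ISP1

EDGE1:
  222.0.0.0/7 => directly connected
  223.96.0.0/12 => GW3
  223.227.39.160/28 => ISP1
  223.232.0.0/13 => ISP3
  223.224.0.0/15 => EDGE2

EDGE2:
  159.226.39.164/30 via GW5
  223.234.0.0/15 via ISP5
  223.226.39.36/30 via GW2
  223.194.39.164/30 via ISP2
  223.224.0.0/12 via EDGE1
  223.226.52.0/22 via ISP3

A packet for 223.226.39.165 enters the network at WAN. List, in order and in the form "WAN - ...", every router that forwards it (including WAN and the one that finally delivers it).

At WAN: longest match for 223.226.39.165 is 223.224.0.0/13 -> EDGE2
At EDGE2: longest match for 223.226.39.165 is 223.224.0.0/12 -> EDGE1
At EDGE1: longest match for 223.226.39.165 is 222.0.0.0/7 -> directly connected

WAN - EDGE2 - EDGE1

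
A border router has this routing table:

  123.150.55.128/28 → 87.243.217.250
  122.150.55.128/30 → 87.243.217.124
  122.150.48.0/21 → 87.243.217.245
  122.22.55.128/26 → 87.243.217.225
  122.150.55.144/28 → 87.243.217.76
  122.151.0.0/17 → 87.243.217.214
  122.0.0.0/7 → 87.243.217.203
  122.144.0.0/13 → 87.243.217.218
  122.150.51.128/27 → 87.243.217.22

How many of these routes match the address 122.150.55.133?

Prefixes containing 122.150.55.133:
  122.0.0.0/7 (122.0.0.0 - 123.255.255.255)
  122.144.0.0/13 (122.144.0.0 - 122.151.255.255)
  122.150.48.0/21 (122.150.48.0 - 122.150.55.255)
Total matching entries: 3.

3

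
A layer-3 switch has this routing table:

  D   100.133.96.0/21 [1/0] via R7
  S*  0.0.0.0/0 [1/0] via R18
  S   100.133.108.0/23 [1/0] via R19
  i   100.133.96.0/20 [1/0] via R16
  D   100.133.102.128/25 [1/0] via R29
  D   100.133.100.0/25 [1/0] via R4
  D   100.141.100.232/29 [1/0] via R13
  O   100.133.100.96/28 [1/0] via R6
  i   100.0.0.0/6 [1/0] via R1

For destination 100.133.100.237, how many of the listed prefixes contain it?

Prefixes containing 100.133.100.237:
  0.0.0.0/0 (default, matches everything)
  100.0.0.0/6 (100.0.0.0 - 103.255.255.255)
  100.133.96.0/20 (100.133.96.0 - 100.133.111.255)
  100.133.96.0/21 (100.133.96.0 - 100.133.103.255)
Total matching entries: 4.

4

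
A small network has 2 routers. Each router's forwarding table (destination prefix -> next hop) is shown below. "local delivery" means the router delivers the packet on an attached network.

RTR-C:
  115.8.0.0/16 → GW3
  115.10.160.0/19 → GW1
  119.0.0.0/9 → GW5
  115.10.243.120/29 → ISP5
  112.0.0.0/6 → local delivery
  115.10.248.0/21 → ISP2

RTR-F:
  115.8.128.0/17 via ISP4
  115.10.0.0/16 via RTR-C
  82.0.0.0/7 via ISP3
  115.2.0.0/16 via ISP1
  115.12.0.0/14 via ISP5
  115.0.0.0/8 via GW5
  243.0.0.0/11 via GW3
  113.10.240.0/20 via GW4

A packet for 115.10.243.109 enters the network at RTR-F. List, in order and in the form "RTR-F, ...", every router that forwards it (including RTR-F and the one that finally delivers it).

At RTR-F: longest match for 115.10.243.109 is 115.10.0.0/16 -> RTR-C
At RTR-C: longest match for 115.10.243.109 is 112.0.0.0/6 -> local delivery

RTR-F, RTR-C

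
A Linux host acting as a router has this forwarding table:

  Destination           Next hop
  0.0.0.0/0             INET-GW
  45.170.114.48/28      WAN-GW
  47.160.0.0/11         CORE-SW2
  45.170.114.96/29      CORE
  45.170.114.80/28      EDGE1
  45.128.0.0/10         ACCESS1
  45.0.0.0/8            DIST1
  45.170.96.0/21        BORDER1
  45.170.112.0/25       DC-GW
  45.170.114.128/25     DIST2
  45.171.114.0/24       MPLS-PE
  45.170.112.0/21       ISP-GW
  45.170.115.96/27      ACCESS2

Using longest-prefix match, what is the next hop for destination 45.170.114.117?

Routes whose prefix contains 45.170.114.117:
  0.0.0.0/0 (default, matches everything) -> INET-GW
  45.0.0.0/8 (45.0.0.0 - 45.255.255.255) -> DIST1
  45.128.0.0/10 (45.128.0.0 - 45.191.255.255) -> ACCESS1
  45.170.112.0/21 (45.170.112.0 - 45.170.119.255) -> ISP-GW
More-specific entries that do NOT match:
  45.170.114.96/29 (45.170.114.96 - 45.170.114.103) does not contain 45.170.114.117
  45.170.114.48/28 (45.170.114.48 - 45.170.114.63) does not contain 45.170.114.117
  45.170.114.80/28 (45.170.114.80 - 45.170.114.95) does not contain 45.170.114.117
  45.170.115.96/27 (45.170.115.96 - 45.170.115.127) does not contain 45.170.114.117
  45.170.112.0/25 (45.170.112.0 - 45.170.112.127) does not contain 45.170.114.117
  45.170.114.128/25 (45.170.114.128 - 45.170.114.255) does not contain 45.170.114.117
  45.171.114.0/24 (45.171.114.0 - 45.171.114.255) does not contain 45.170.114.117
Longest matching prefix is /21 -> next hop ISP-GW.

ISP-GW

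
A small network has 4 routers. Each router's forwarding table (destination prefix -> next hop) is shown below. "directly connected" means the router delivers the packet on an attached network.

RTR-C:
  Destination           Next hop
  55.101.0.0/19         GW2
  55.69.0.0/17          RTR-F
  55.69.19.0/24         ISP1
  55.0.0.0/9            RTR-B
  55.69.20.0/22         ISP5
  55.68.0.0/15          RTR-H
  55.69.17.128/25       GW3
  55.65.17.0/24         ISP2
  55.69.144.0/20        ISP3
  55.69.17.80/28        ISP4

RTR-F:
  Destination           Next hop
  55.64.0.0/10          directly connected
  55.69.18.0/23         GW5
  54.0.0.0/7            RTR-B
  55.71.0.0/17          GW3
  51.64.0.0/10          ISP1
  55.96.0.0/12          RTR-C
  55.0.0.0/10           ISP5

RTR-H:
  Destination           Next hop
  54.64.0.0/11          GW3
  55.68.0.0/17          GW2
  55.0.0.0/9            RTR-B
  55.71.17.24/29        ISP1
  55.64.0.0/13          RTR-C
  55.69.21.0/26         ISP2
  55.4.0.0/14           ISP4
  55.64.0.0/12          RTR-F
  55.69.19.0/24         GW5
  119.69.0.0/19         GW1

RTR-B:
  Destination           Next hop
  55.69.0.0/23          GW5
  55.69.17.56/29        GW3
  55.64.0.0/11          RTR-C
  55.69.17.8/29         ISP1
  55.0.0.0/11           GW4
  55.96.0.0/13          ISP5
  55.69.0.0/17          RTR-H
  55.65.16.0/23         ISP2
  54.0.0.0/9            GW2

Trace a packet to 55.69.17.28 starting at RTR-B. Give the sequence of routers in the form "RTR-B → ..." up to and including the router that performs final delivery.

RTR-B → RTR-H → RTR-C → RTR-F

At RTR-B: longest match for 55.69.17.28 is 55.69.0.0/17 -> RTR-H
At RTR-H: longest match for 55.69.17.28 is 55.64.0.0/13 -> RTR-C
At RTR-C: longest match for 55.69.17.28 is 55.69.0.0/17 -> RTR-F
At RTR-F: longest match for 55.69.17.28 is 55.64.0.0/10 -> directly connected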